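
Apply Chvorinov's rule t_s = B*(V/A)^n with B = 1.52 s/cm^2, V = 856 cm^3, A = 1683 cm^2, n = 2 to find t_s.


Formula: t_s = B * (V/A)^n  (Chvorinov's rule, n=2)
Modulus M = V/A = 856/1683 = 0.508616 cm
M^2 = 0.508616^2 = 0.258690 cm^2
t_s = 1.52 * 0.258690 = 0.3932 s

Final answer: 0.3932 s


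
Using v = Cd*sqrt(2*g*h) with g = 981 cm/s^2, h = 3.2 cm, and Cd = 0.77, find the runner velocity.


Formula: v = Cd * sqrt(2 * g * h)  (Torricelli with discharge coefficient)
2*g*h = 2 * 981 * 3.2 = 6278.4 cm^2/s^2
sqrt(6278.4) = 79.23636 cm/s
v = 0.77 * 79.23636 = 61.0120 cm/s

Final answer: 61.0120 cm/s


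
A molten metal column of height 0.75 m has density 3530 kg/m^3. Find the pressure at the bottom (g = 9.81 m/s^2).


Formula: P = rho * g * h
rho * g = 3530 * 9.81 = 34629.3 N/m^3
P = 34629.3 * 0.75 = 25971.9750 Pa

Answer: 25971.9750 Pa


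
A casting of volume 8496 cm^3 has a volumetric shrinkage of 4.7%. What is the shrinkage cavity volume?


Formula: V_shrink = V_casting * shrinkage_pct / 100
V_shrink = 8496 cm^3 * 4.7 / 100 = 399.3120 cm^3

399.3120 cm^3


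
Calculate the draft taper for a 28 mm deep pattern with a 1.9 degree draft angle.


Formula: taper = depth * tan(draft_angle)
tan(1.9 deg) = 0.0331734
taper = 28 mm * 0.0331734 = 0.9289 mm

Final answer: 0.9289 mm


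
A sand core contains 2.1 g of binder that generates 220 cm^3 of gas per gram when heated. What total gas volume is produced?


Formula: V_gas = W_binder * gas_evolution_rate
V = 2.1 g * 220 cm^3/g = 462.0000 cm^3

462.0000 cm^3


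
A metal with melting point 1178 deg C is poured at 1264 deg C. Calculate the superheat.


Formula: Superheat = T_pour - T_melt
Superheat = 1264 - 1178 = 86 deg C

Final answer: 86 deg C


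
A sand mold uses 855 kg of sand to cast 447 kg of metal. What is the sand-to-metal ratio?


Formula: Sand-to-Metal Ratio = W_sand / W_metal
Ratio = 855 kg / 447 kg = 1.9128

Answer: 1.9128


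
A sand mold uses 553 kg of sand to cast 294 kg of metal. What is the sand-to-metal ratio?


Formula: Sand-to-Metal Ratio = W_sand / W_metal
Ratio = 553 kg / 294 kg = 1.8810

Final answer: 1.8810


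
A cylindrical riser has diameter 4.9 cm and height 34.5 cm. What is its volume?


Formula: V = pi * (D/2)^2 * H  (cylinder volume)
Radius = D/2 = 4.9/2 = 2.45 cm
V = pi * 2.45^2 * 34.5 = 650.5806 cm^3

650.5806 cm^3


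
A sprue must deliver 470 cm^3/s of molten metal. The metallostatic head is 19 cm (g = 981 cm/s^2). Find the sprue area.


Formula: v = sqrt(2*g*h), A = Q/v
Velocity: v = sqrt(2 * 981 * 19) = sqrt(37278) = 193.0751 cm/s
Sprue area: A = Q / v = 470 / 193.0751 = 2.4343 cm^2


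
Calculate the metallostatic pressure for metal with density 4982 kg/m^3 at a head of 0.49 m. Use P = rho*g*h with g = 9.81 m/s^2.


Formula: P = rho * g * h
rho * g = 4982 * 9.81 = 48873.42 N/m^3
P = 48873.42 * 0.49 = 23947.9758 Pa

Answer: 23947.9758 Pa


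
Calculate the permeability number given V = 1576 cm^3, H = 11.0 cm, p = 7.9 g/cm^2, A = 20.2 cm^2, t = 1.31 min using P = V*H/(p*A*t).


Formula: Permeability Number P = (V * H) / (p * A * t)
Numerator: V * H = 1576 * 11.0 = 17336.0
Denominator: p * A * t = 7.9 * 20.2 * 1.31 = 209.0498
P = 17336.0 / 209.0498 = 82.9276

82.9276


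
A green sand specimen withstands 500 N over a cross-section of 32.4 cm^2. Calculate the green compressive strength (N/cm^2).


Formula: Compressive Strength = Force / Area
Strength = 500 N / 32.4 cm^2 = 15.4321 N/cm^2

15.4321 N/cm^2


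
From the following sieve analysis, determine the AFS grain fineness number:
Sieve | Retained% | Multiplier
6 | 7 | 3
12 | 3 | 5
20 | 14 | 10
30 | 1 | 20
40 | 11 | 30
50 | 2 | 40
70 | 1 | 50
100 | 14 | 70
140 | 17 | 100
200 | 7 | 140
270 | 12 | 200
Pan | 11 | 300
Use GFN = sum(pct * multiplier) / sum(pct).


Formula: GFN = sum(pct * multiplier) / sum(pct)
sum(pct * multiplier) = 10016
sum(pct) = 100
GFN = 10016 / 100 = 100.16

100.16


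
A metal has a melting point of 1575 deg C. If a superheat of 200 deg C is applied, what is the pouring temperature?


Formula: T_pour = T_melt + Superheat
T_pour = 1575 + 200 = 1775 deg C

Final answer: 1775 deg C


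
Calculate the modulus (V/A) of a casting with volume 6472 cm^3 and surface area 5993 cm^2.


Formula: Casting Modulus M = V / A
M = 6472 cm^3 / 5993 cm^2 = 1.0799 cm

Final answer: 1.0799 cm


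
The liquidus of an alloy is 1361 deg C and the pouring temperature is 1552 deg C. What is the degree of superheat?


Formula: Superheat = T_pour - T_melt
Superheat = 1552 - 1361 = 191 deg C

191 deg C


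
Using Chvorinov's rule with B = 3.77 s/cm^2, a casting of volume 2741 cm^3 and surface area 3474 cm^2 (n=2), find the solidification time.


Formula: t_s = B * (V/A)^n  (Chvorinov's rule, n=2)
Modulus M = V/A = 2741/3474 = 0.789004 cm
M^2 = 0.789004^2 = 0.622527 cm^2
t_s = 3.77 * 0.622527 = 2.3469 s

Answer: 2.3469 s


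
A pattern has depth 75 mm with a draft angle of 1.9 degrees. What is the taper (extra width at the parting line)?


Formula: taper = depth * tan(draft_angle)
tan(1.9 deg) = 0.0331734
taper = 75 mm * 0.0331734 = 2.4880 mm

Final answer: 2.4880 mm


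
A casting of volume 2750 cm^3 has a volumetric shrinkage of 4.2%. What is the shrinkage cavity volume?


Formula: V_shrink = V_casting * shrinkage_pct / 100
V_shrink = 2750 cm^3 * 4.2 / 100 = 115.5000 cm^3

Final answer: 115.5000 cm^3


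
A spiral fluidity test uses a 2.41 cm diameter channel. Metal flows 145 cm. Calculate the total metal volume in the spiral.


Formula: V = pi * (d/2)^2 * L  (cylinder volume)
Radius = 2.41/2 = 1.205 cm
V = pi * 1.205^2 * 145 = 661.4423 cm^3

Final answer: 661.4423 cm^3


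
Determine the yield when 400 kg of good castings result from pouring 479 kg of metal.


Formula: Casting Yield = (W_good / W_total) * 100
Yield = (400 kg / 479 kg) * 100 = 83.5073%

83.5073%


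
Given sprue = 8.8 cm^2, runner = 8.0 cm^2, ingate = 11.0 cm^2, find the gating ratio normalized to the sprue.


Sprue:Runner:Ingate = 1 : 8.0/8.8 : 11.0/8.8 = 1:0.91:1.25


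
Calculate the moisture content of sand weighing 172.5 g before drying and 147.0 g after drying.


Formula: MC = (W_wet - W_dry) / W_wet * 100
Water mass = 172.5 - 147.0 = 25.5 g
MC = 25.5 / 172.5 * 100 = 14.7826%

14.7826%


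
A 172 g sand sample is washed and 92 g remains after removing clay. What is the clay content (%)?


Formula: Clay% = (W_total - W_washed) / W_total * 100
Clay mass = 172 - 92 = 80 g
Clay% = 80 / 172 * 100 = 46.5116%


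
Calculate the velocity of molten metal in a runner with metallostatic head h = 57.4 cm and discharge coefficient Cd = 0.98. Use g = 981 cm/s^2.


Formula: v = Cd * sqrt(2 * g * h)  (Torricelli with discharge coefficient)
2*g*h = 2 * 981 * 57.4 = 112618.8 cm^2/s^2
sqrt(112618.8) = 335.58725 cm/s
v = 0.98 * 335.58725 = 328.8755 cm/s


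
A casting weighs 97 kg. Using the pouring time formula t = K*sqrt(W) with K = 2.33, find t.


Formula: t = K * sqrt(W)
sqrt(W) = sqrt(97) = 9.84886
t = 2.33 * 9.84886 = 22.9478 s


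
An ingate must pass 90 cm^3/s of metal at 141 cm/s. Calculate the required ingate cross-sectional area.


Formula: A_ingate = Q / v  (continuity equation)
A = 90 cm^3/s / 141 cm/s = 0.6383 cm^2


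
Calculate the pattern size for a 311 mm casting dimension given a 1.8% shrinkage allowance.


Formula: L_pattern = L_casting * (1 + shrinkage_rate/100)
Shrinkage factor = 1 + 1.8/100 = 1.018
L_pattern = 311 mm * 1.018 = 316.5980 mm


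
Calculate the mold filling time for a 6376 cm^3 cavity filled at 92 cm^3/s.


Formula: t_fill = V_mold / Q_flow
t = 6376 cm^3 / 92 cm^3/s = 69.3043 s

69.3043 s


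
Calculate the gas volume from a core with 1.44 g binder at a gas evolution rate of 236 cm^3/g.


Formula: V_gas = W_binder * gas_evolution_rate
V = 1.44 g * 236 cm^3/g = 339.8400 cm^3

Answer: 339.8400 cm^3


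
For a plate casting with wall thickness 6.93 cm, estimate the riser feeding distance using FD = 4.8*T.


Formula: FD = 4.8 * T  (riser feeding-distance rule)
FD = 4.8 * 6.93 cm = 33.2640 cm

33.2640 cm


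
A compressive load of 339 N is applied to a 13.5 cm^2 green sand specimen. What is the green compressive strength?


Formula: Compressive Strength = Force / Area
Strength = 339 N / 13.5 cm^2 = 25.1111 N/cm^2

25.1111 N/cm^2


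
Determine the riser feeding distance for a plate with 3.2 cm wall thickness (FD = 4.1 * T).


Formula: FD = 4.1 * T  (riser feeding-distance rule)
FD = 4.1 * 3.2 cm = 13.1200 cm

13.1200 cm


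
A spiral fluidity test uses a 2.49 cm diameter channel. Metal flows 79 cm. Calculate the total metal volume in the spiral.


Formula: V = pi * (d/2)^2 * L  (cylinder volume)
Radius = 2.49/2 = 1.245 cm
V = pi * 1.245^2 * 79 = 384.6942 cm^3

384.6942 cm^3


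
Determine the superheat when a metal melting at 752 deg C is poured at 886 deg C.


Formula: Superheat = T_pour - T_melt
Superheat = 886 - 752 = 134 deg C


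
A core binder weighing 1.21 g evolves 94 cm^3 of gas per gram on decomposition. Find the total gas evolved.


Formula: V_gas = W_binder * gas_evolution_rate
V = 1.21 g * 94 cm^3/g = 113.7400 cm^3


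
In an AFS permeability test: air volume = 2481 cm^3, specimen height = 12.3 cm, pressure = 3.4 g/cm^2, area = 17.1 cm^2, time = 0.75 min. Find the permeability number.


Formula: Permeability Number P = (V * H) / (p * A * t)
Numerator: V * H = 2481 * 12.3 = 30516.3
Denominator: p * A * t = 3.4 * 17.1 * 0.75 = 43.605
P = 30516.3 / 43.605 = 699.8349

699.8349


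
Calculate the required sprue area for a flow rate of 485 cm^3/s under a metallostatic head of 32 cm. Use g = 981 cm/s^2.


Formula: v = sqrt(2*g*h), A = Q/v
Velocity: v = sqrt(2 * 981 * 32) = sqrt(62784) = 250.5674 cm/s
Sprue area: A = Q / v = 485 / 250.5674 = 1.9356 cm^2

1.9356 cm^2


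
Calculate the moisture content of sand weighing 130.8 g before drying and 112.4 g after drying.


Formula: MC = (W_wet - W_dry) / W_wet * 100
Water mass = 130.8 - 112.4 = 18.4 g
MC = 18.4 / 130.8 * 100 = 14.0673%


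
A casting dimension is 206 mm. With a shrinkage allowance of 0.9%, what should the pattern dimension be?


Formula: L_pattern = L_casting * (1 + shrinkage_rate/100)
Shrinkage factor = 1 + 0.9/100 = 1.009
L_pattern = 206 mm * 1.009 = 207.8540 mm

Answer: 207.8540 mm


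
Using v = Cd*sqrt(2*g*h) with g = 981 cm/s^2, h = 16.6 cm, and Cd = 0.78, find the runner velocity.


Formula: v = Cd * sqrt(2 * g * h)  (Torricelli with discharge coefficient)
2*g*h = 2 * 981 * 16.6 = 32569.2 cm^2/s^2
sqrt(32569.2) = 180.46939 cm/s
v = 0.78 * 180.46939 = 140.7661 cm/s


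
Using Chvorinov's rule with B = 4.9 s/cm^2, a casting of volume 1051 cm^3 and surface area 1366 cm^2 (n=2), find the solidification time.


Formula: t_s = B * (V/A)^n  (Chvorinov's rule, n=2)
Modulus M = V/A = 1051/1366 = 0.769400 cm
M^2 = 0.769400^2 = 0.591976 cm^2
t_s = 4.9 * 0.591976 = 2.9007 s

Final answer: 2.9007 s


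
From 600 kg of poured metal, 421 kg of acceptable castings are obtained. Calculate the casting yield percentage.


Formula: Casting Yield = (W_good / W_total) * 100
Yield = (421 kg / 600 kg) * 100 = 70.1667%


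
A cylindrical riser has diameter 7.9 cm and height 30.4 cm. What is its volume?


Formula: V = pi * (D/2)^2 * H  (cylinder volume)
Radius = D/2 = 7.9/2 = 3.95 cm
V = pi * 3.95^2 * 30.4 = 1490.1077 cm^3

Answer: 1490.1077 cm^3


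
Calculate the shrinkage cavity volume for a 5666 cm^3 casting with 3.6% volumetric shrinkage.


Formula: V_shrink = V_casting * shrinkage_pct / 100
V_shrink = 5666 cm^3 * 3.6 / 100 = 203.9760 cm^3


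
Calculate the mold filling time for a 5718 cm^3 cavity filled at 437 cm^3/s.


Formula: t_fill = V_mold / Q_flow
t = 5718 cm^3 / 437 cm^3/s = 13.0847 s


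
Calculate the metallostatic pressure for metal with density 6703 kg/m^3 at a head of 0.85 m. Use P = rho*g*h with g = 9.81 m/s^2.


Formula: P = rho * g * h
rho * g = 6703 * 9.81 = 65756.43 N/m^3
P = 65756.43 * 0.85 = 55892.9655 Pa


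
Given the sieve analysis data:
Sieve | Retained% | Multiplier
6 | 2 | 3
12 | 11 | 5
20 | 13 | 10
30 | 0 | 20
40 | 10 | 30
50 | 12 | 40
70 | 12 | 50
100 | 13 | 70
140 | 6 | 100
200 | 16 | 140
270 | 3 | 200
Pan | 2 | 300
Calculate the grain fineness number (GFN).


Formula: GFN = sum(pct * multiplier) / sum(pct)
sum(pct * multiplier) = 6521
sum(pct) = 100
GFN = 6521 / 100 = 65.21

Final answer: 65.21


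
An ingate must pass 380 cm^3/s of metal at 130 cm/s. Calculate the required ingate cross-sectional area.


Formula: A_ingate = Q / v  (continuity equation)
A = 380 cm^3/s / 130 cm/s = 2.9231 cm^2

Answer: 2.9231 cm^2


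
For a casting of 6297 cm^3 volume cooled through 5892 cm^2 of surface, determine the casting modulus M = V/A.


Formula: Casting Modulus M = V / A
M = 6297 cm^3 / 5892 cm^2 = 1.0687 cm

Answer: 1.0687 cm


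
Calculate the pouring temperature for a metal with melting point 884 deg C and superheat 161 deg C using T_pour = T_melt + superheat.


Formula: T_pour = T_melt + Superheat
T_pour = 884 + 161 = 1045 deg C

Answer: 1045 deg C


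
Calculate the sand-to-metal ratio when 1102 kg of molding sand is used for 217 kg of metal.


Formula: Sand-to-Metal Ratio = W_sand / W_metal
Ratio = 1102 kg / 217 kg = 5.0783


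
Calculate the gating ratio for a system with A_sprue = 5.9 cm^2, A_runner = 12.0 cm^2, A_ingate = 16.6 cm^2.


Sprue:Runner:Ingate = 1 : 12.0/5.9 : 16.6/5.9 = 1:2.03:2.81


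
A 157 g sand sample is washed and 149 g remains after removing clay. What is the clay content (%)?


Formula: Clay% = (W_total - W_washed) / W_total * 100
Clay mass = 157 - 149 = 8 g
Clay% = 8 / 157 * 100 = 5.0955%

5.0955%


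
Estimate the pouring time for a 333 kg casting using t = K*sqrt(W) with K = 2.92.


Formula: t = K * sqrt(W)
sqrt(W) = sqrt(333) = 18.24829
t = 2.92 * 18.24829 = 53.2850 s

53.2850 s


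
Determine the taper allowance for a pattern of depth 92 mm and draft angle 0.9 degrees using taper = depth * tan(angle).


Formula: taper = depth * tan(draft_angle)
tan(0.9 deg) = 0.0157093
taper = 92 mm * 0.0157093 = 1.4453 mm

1.4453 mm


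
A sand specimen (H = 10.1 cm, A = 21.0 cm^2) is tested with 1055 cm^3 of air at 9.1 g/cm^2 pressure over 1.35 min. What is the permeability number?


Formula: Permeability Number P = (V * H) / (p * A * t)
Numerator: V * H = 1055 * 10.1 = 10655.5
Denominator: p * A * t = 9.1 * 21.0 * 1.35 = 257.985
P = 10655.5 / 257.985 = 41.3028

Answer: 41.3028


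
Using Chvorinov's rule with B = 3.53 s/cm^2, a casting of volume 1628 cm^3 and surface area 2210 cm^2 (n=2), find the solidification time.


Formula: t_s = B * (V/A)^n  (Chvorinov's rule, n=2)
Modulus M = V/A = 1628/2210 = 0.736652 cm
M^2 = 0.736652^2 = 0.542656 cm^2
t_s = 3.53 * 0.542656 = 1.9156 s


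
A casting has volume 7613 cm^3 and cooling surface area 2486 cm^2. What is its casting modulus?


Formula: Casting Modulus M = V / A
M = 7613 cm^3 / 2486 cm^2 = 3.0623 cm

Final answer: 3.0623 cm


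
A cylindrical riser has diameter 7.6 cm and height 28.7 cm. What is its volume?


Formula: V = pi * (D/2)^2 * H  (cylinder volume)
Radius = D/2 = 7.6/2 = 3.8 cm
V = pi * 3.8^2 * 28.7 = 1301.9640 cm^3

Final answer: 1301.9640 cm^3


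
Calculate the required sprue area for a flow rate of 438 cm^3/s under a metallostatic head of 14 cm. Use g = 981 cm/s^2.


Formula: v = sqrt(2*g*h), A = Q/v
Velocity: v = sqrt(2 * 981 * 14) = sqrt(27468) = 165.7347 cm/s
Sprue area: A = Q / v = 438 / 165.7347 = 2.6428 cm^2

Final answer: 2.6428 cm^2


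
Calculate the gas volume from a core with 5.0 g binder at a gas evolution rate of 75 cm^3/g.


Formula: V_gas = W_binder * gas_evolution_rate
V = 5.0 g * 75 cm^3/g = 375.0000 cm^3


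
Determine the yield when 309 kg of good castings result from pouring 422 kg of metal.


Formula: Casting Yield = (W_good / W_total) * 100
Yield = (309 kg / 422 kg) * 100 = 73.2227%

73.2227%


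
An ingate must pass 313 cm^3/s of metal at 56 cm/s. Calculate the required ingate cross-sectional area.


Formula: A_ingate = Q / v  (continuity equation)
A = 313 cm^3/s / 56 cm/s = 5.5893 cm^2

5.5893 cm^2


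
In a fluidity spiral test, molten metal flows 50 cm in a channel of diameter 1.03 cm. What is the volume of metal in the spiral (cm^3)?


Formula: V = pi * (d/2)^2 * L  (cylinder volume)
Radius = 1.03/2 = 0.515 cm
V = pi * 0.515^2 * 50 = 41.6614 cm^3

Final answer: 41.6614 cm^3


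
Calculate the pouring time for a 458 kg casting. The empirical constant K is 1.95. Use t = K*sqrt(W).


Formula: t = K * sqrt(W)
sqrt(W) = sqrt(458) = 21.40093
t = 1.95 * 21.40093 = 41.7318 s

41.7318 s


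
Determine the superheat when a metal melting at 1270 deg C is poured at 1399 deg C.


Formula: Superheat = T_pour - T_melt
Superheat = 1399 - 1270 = 129 deg C

Final answer: 129 deg C


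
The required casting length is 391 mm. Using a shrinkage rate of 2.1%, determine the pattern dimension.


Formula: L_pattern = L_casting * (1 + shrinkage_rate/100)
Shrinkage factor = 1 + 2.1/100 = 1.021
L_pattern = 391 mm * 1.021 = 399.2110 mm


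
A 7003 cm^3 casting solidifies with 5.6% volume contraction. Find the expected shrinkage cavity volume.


Formula: V_shrink = V_casting * shrinkage_pct / 100
V_shrink = 7003 cm^3 * 5.6 / 100 = 392.1680 cm^3

Answer: 392.1680 cm^3


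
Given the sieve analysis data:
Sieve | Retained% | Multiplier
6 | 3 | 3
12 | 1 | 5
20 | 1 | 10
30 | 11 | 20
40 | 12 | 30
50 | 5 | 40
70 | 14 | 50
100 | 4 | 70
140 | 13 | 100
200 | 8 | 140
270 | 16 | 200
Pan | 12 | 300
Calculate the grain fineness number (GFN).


Formula: GFN = sum(pct * multiplier) / sum(pct)
sum(pct * multiplier) = 11004
sum(pct) = 100
GFN = 11004 / 100 = 110.04

Final answer: 110.04


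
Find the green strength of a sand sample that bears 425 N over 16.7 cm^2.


Formula: Compressive Strength = Force / Area
Strength = 425 N / 16.7 cm^2 = 25.4491 N/cm^2

Answer: 25.4491 N/cm^2


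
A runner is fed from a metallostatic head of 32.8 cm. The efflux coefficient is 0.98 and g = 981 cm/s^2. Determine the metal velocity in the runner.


Formula: v = Cd * sqrt(2 * g * h)  (Torricelli with discharge coefficient)
2*g*h = 2 * 981 * 32.8 = 64353.6 cm^2/s^2
sqrt(64353.6) = 253.68011 cm/s
v = 0.98 * 253.68011 = 248.6065 cm/s

Answer: 248.6065 cm/s


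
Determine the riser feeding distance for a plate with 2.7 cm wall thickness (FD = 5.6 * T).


Formula: FD = 5.6 * T  (riser feeding-distance rule)
FD = 5.6 * 2.7 cm = 15.1200 cm


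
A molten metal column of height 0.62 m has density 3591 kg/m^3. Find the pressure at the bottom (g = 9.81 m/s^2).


Formula: P = rho * g * h
rho * g = 3591 * 9.81 = 35227.71 N/m^3
P = 35227.71 * 0.62 = 21841.1802 Pa

21841.1802 Pa


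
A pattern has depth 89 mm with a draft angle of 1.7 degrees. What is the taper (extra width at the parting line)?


Formula: taper = depth * tan(draft_angle)
tan(1.7 deg) = 0.0296793
taper = 89 mm * 0.0296793 = 2.6415 mm


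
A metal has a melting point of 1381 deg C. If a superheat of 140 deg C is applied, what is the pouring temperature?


Formula: T_pour = T_melt + Superheat
T_pour = 1381 + 140 = 1521 deg C

Final answer: 1521 deg C


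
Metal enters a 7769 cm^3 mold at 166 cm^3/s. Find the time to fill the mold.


Formula: t_fill = V_mold / Q_flow
t = 7769 cm^3 / 166 cm^3/s = 46.8012 s

Answer: 46.8012 s


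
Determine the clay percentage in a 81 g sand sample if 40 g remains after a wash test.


Formula: Clay% = (W_total - W_washed) / W_total * 100
Clay mass = 81 - 40 = 41 g
Clay% = 41 / 81 * 100 = 50.6173%


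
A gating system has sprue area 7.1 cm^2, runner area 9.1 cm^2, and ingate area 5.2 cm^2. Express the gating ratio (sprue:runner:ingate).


Sprue:Runner:Ingate = 1 : 9.1/7.1 : 5.2/7.1 = 1:1.28:0.73

1:1.28:0.73


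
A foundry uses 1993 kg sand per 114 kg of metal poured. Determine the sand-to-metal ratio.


Formula: Sand-to-Metal Ratio = W_sand / W_metal
Ratio = 1993 kg / 114 kg = 17.4825

Final answer: 17.4825


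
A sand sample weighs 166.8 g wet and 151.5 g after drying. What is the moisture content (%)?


Formula: MC = (W_wet - W_dry) / W_wet * 100
Water mass = 166.8 - 151.5 = 15.3 g
MC = 15.3 / 166.8 * 100 = 9.1727%

Final answer: 9.1727%


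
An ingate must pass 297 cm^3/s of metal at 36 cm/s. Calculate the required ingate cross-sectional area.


Formula: A_ingate = Q / v  (continuity equation)
A = 297 cm^3/s / 36 cm/s = 8.2500 cm^2

Answer: 8.2500 cm^2


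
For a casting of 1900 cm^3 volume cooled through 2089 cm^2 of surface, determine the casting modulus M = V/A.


Formula: Casting Modulus M = V / A
M = 1900 cm^3 / 2089 cm^2 = 0.9095 cm


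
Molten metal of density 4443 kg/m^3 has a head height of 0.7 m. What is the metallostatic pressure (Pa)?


Formula: P = rho * g * h
rho * g = 4443 * 9.81 = 43585.83 N/m^3
P = 43585.83 * 0.7 = 30510.0810 Pa

Final answer: 30510.0810 Pa


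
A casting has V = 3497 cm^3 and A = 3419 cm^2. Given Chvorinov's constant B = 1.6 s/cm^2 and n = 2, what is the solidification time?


Formula: t_s = B * (V/A)^n  (Chvorinov's rule, n=2)
Modulus M = V/A = 3497/3419 = 1.022814 cm
M^2 = 1.022814^2 = 1.046148 cm^2
t_s = 1.6 * 1.046148 = 1.6738 s

Answer: 1.6738 s


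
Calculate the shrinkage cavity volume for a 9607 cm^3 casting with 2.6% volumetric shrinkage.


Formula: V_shrink = V_casting * shrinkage_pct / 100
V_shrink = 9607 cm^3 * 2.6 / 100 = 249.7820 cm^3

249.7820 cm^3


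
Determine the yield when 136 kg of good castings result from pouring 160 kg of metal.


Formula: Casting Yield = (W_good / W_total) * 100
Yield = (136 kg / 160 kg) * 100 = 85.0000%

Final answer: 85.0000%


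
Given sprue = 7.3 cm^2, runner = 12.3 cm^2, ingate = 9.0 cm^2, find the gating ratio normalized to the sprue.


Sprue:Runner:Ingate = 1 : 12.3/7.3 : 9.0/7.3 = 1:1.68:1.23

Final answer: 1:1.68:1.23


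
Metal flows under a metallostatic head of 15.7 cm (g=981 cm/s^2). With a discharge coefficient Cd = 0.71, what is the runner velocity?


Formula: v = Cd * sqrt(2 * g * h)  (Torricelli with discharge coefficient)
2*g*h = 2 * 981 * 15.7 = 30803.4 cm^2/s^2
sqrt(30803.4) = 175.50897 cm/s
v = 0.71 * 175.50897 = 124.6114 cm/s

Final answer: 124.6114 cm/s


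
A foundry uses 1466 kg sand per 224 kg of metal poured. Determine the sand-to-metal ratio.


Formula: Sand-to-Metal Ratio = W_sand / W_metal
Ratio = 1466 kg / 224 kg = 6.5446

6.5446


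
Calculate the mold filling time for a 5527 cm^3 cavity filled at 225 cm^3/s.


Formula: t_fill = V_mold / Q_flow
t = 5527 cm^3 / 225 cm^3/s = 24.5644 s

Final answer: 24.5644 s


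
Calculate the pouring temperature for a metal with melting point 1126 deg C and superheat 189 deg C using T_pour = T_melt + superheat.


Formula: T_pour = T_melt + Superheat
T_pour = 1126 + 189 = 1315 deg C

1315 deg C


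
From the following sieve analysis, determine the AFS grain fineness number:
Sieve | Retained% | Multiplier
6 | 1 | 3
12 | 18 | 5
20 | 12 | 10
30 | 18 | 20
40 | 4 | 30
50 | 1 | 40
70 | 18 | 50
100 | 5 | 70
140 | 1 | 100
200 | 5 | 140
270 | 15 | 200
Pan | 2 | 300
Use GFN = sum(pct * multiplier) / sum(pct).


Formula: GFN = sum(pct * multiplier) / sum(pct)
sum(pct * multiplier) = 6383
sum(pct) = 100
GFN = 6383 / 100 = 63.83

Answer: 63.83


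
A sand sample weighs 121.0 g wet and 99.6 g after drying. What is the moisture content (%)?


Formula: MC = (W_wet - W_dry) / W_wet * 100
Water mass = 121.0 - 99.6 = 21.4 g
MC = 21.4 / 121.0 * 100 = 17.6860%

Answer: 17.6860%


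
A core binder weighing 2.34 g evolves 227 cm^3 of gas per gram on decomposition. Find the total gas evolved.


Formula: V_gas = W_binder * gas_evolution_rate
V = 2.34 g * 227 cm^3/g = 531.1800 cm^3

531.1800 cm^3


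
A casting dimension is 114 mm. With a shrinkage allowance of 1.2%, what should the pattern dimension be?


Formula: L_pattern = L_casting * (1 + shrinkage_rate/100)
Shrinkage factor = 1 + 1.2/100 = 1.012
L_pattern = 114 mm * 1.012 = 115.3680 mm

Final answer: 115.3680 mm


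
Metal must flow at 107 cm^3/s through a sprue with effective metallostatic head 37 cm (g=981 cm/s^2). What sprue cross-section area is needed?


Formula: v = sqrt(2*g*h), A = Q/v
Velocity: v = sqrt(2 * 981 * 37) = sqrt(72594) = 269.4327 cm/s
Sprue area: A = Q / v = 107 / 269.4327 = 0.3971 cm^2


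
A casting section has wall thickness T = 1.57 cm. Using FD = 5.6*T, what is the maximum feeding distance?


Formula: FD = 5.6 * T  (riser feeding-distance rule)
FD = 5.6 * 1.57 cm = 8.7920 cm


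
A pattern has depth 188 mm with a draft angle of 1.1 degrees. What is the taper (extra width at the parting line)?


Formula: taper = depth * tan(draft_angle)
tan(1.1 deg) = 0.0192010
taper = 188 mm * 0.0192010 = 3.6098 mm

Answer: 3.6098 mm


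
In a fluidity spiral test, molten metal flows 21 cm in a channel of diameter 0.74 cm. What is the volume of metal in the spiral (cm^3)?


Formula: V = pi * (d/2)^2 * L  (cylinder volume)
Radius = 0.74/2 = 0.37 cm
V = pi * 0.37^2 * 21 = 9.0318 cm^3

9.0318 cm^3


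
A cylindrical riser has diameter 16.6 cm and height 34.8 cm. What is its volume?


Formula: V = pi * (D/2)^2 * H  (cylinder volume)
Radius = D/2 = 16.6/2 = 8.3 cm
V = pi * 8.3^2 * 34.8 = 7531.5663 cm^3

Final answer: 7531.5663 cm^3


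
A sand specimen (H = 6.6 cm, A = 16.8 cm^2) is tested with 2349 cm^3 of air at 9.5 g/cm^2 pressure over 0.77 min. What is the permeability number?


Formula: Permeability Number P = (V * H) / (p * A * t)
Numerator: V * H = 2349 * 6.6 = 15503.4
Denominator: p * A * t = 9.5 * 16.8 * 0.77 = 122.892
P = 15503.4 / 122.892 = 126.1547

Final answer: 126.1547


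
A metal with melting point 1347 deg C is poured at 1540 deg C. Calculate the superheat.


Formula: Superheat = T_pour - T_melt
Superheat = 1540 - 1347 = 193 deg C

Answer: 193 deg C


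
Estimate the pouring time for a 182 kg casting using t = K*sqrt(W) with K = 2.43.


Formula: t = K * sqrt(W)
sqrt(W) = sqrt(182) = 13.49074
t = 2.43 * 13.49074 = 32.7825 s

Final answer: 32.7825 s


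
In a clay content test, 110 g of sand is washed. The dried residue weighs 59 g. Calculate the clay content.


Formula: Clay% = (W_total - W_washed) / W_total * 100
Clay mass = 110 - 59 = 51 g
Clay% = 51 / 110 * 100 = 46.3636%


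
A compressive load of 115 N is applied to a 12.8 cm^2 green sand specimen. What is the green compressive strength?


Formula: Compressive Strength = Force / Area
Strength = 115 N / 12.8 cm^2 = 8.9844 N/cm^2


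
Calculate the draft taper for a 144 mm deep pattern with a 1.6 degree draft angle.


Formula: taper = depth * tan(draft_angle)
tan(1.6 deg) = 0.0279325
taper = 144 mm * 0.0279325 = 4.0223 mm

Answer: 4.0223 mm


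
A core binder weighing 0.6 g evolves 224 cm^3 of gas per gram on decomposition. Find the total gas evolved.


Formula: V_gas = W_binder * gas_evolution_rate
V = 0.6 g * 224 cm^3/g = 134.4000 cm^3

Answer: 134.4000 cm^3


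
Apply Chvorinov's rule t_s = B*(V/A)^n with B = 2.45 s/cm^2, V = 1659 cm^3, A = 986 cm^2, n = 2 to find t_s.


Formula: t_s = B * (V/A)^n  (Chvorinov's rule, n=2)
Modulus M = V/A = 1659/986 = 1.682556 cm
M^2 = 1.682556^2 = 2.830995 cm^2
t_s = 2.45 * 2.830995 = 6.9359 s

Final answer: 6.9359 s


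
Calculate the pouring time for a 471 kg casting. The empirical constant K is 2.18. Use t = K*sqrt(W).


Formula: t = K * sqrt(W)
sqrt(W) = sqrt(471) = 21.70253
t = 2.18 * 21.70253 = 47.3115 s

47.3115 s


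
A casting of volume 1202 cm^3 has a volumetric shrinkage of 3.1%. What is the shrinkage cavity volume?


Formula: V_shrink = V_casting * shrinkage_pct / 100
V_shrink = 1202 cm^3 * 3.1 / 100 = 37.2620 cm^3

Final answer: 37.2620 cm^3


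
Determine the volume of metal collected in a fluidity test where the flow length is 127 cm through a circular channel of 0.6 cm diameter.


Formula: V = pi * (d/2)^2 * L  (cylinder volume)
Radius = 0.6/2 = 0.3 cm
V = pi * 0.3^2 * 127 = 35.9084 cm^3

35.9084 cm^3


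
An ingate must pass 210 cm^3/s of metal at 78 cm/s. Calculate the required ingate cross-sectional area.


Formula: A_ingate = Q / v  (continuity equation)
A = 210 cm^3/s / 78 cm/s = 2.6923 cm^2

2.6923 cm^2


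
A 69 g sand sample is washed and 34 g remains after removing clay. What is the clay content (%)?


Formula: Clay% = (W_total - W_washed) / W_total * 100
Clay mass = 69 - 34 = 35 g
Clay% = 35 / 69 * 100 = 50.7246%

Final answer: 50.7246%


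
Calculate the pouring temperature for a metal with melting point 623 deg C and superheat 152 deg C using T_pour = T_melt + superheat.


Formula: T_pour = T_melt + Superheat
T_pour = 623 + 152 = 775 deg C

Answer: 775 deg C


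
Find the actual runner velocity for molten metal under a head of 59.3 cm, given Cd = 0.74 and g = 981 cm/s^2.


Formula: v = Cd * sqrt(2 * g * h)  (Torricelli with discharge coefficient)
2*g*h = 2 * 981 * 59.3 = 116346.6 cm^2/s^2
sqrt(116346.6) = 341.09617 cm/s
v = 0.74 * 341.09617 = 252.4112 cm/s

252.4112 cm/s


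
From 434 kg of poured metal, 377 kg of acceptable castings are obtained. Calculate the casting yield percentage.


Formula: Casting Yield = (W_good / W_total) * 100
Yield = (377 kg / 434 kg) * 100 = 86.8664%

Answer: 86.8664%


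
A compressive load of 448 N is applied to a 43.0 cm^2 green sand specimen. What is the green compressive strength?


Formula: Compressive Strength = Force / Area
Strength = 448 N / 43.0 cm^2 = 10.4186 N/cm^2

Answer: 10.4186 N/cm^2


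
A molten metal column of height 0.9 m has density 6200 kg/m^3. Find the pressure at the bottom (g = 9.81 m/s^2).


Formula: P = rho * g * h
rho * g = 6200 * 9.81 = 60822.0 N/m^3
P = 60822.0 * 0.9 = 54739.8000 Pa

54739.8000 Pa


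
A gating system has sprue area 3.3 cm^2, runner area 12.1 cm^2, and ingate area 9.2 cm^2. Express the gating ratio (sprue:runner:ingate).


Sprue:Runner:Ingate = 1 : 12.1/3.3 : 9.2/3.3 = 1:3.67:2.79

1:3.67:2.79


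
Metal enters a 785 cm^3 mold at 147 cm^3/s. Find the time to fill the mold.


Formula: t_fill = V_mold / Q_flow
t = 785 cm^3 / 147 cm^3/s = 5.3401 s

Final answer: 5.3401 s


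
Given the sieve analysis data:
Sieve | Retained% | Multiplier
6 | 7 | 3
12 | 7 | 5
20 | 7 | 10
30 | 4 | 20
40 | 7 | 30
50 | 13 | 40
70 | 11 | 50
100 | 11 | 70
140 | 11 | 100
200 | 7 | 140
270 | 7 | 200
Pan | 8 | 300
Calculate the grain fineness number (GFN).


Formula: GFN = sum(pct * multiplier) / sum(pct)
sum(pct * multiplier) = 8136
sum(pct) = 100
GFN = 8136 / 100 = 81.36

Final answer: 81.36


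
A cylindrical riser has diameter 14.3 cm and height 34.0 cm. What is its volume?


Formula: V = pi * (D/2)^2 * H  (cylinder volume)
Radius = D/2 = 14.3/2 = 7.15 cm
V = pi * 7.15^2 * 34.0 = 5460.6064 cm^3


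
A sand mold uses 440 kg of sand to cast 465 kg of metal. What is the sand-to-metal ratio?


Formula: Sand-to-Metal Ratio = W_sand / W_metal
Ratio = 440 kg / 465 kg = 0.9462

Final answer: 0.9462


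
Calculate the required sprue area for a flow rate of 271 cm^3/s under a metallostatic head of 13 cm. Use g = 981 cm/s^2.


Formula: v = sqrt(2*g*h), A = Q/v
Velocity: v = sqrt(2 * 981 * 13) = sqrt(25506) = 159.7060 cm/s
Sprue area: A = Q / v = 271 / 159.7060 = 1.6969 cm^2


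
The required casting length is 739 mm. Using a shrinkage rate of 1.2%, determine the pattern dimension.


Formula: L_pattern = L_casting * (1 + shrinkage_rate/100)
Shrinkage factor = 1 + 1.2/100 = 1.012
L_pattern = 739 mm * 1.012 = 747.8680 mm


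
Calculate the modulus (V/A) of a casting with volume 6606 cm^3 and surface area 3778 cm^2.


Formula: Casting Modulus M = V / A
M = 6606 cm^3 / 3778 cm^2 = 1.7485 cm

Answer: 1.7485 cm


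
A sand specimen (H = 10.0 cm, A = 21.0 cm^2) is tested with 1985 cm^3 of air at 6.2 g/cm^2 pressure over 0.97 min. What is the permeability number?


Formula: Permeability Number P = (V * H) / (p * A * t)
Numerator: V * H = 1985 * 10.0 = 19850.0
Denominator: p * A * t = 6.2 * 21.0 * 0.97 = 126.294
P = 19850.0 / 126.294 = 157.1729

Answer: 157.1729


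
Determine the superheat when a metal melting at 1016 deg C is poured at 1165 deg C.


Formula: Superheat = T_pour - T_melt
Superheat = 1165 - 1016 = 149 deg C

Answer: 149 deg C


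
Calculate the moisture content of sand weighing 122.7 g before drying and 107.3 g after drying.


Formula: MC = (W_wet - W_dry) / W_wet * 100
Water mass = 122.7 - 107.3 = 15.4 g
MC = 15.4 / 122.7 * 100 = 12.5509%

Final answer: 12.5509%


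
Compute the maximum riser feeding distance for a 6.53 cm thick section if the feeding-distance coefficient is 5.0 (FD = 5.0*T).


Formula: FD = 5.0 * T  (riser feeding-distance rule)
FD = 5.0 * 6.53 cm = 32.6500 cm

32.6500 cm


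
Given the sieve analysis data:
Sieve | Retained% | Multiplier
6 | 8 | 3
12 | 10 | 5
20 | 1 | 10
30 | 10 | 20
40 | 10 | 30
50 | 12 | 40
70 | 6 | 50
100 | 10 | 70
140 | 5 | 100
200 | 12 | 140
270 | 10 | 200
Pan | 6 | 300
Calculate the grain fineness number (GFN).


Formula: GFN = sum(pct * multiplier) / sum(pct)
sum(pct * multiplier) = 8044
sum(pct) = 100
GFN = 8044 / 100 = 80.44


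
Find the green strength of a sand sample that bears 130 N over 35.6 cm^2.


Formula: Compressive Strength = Force / Area
Strength = 130 N / 35.6 cm^2 = 3.6517 N/cm^2


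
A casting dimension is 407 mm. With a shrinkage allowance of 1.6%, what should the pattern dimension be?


Formula: L_pattern = L_casting * (1 + shrinkage_rate/100)
Shrinkage factor = 1 + 1.6/100 = 1.016
L_pattern = 407 mm * 1.016 = 413.5120 mm

Answer: 413.5120 mm


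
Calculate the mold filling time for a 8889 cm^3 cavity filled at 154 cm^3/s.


Formula: t_fill = V_mold / Q_flow
t = 8889 cm^3 / 154 cm^3/s = 57.7208 s

Answer: 57.7208 s


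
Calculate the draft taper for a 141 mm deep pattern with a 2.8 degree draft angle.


Formula: taper = depth * tan(draft_angle)
tan(2.8 deg) = 0.0489082
taper = 141 mm * 0.0489082 = 6.8961 mm

Answer: 6.8961 mm


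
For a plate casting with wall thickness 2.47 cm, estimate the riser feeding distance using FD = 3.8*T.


Formula: FD = 3.8 * T  (riser feeding-distance rule)
FD = 3.8 * 2.47 cm = 9.3860 cm


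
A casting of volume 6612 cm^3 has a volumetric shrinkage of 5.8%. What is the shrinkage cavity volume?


Formula: V_shrink = V_casting * shrinkage_pct / 100
V_shrink = 6612 cm^3 * 5.8 / 100 = 383.4960 cm^3


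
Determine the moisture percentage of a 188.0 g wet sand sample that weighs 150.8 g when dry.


Formula: MC = (W_wet - W_dry) / W_wet * 100
Water mass = 188.0 - 150.8 = 37.2 g
MC = 37.2 / 188.0 * 100 = 19.7872%

19.7872%


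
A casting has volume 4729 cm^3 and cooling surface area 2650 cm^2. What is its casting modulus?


Formula: Casting Modulus M = V / A
M = 4729 cm^3 / 2650 cm^2 = 1.7845 cm


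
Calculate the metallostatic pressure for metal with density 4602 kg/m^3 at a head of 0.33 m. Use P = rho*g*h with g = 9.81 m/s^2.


Formula: P = rho * g * h
rho * g = 4602 * 9.81 = 45145.62 N/m^3
P = 45145.62 * 0.33 = 14898.0546 Pa


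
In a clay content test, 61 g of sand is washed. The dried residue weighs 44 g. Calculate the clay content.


Formula: Clay% = (W_total - W_washed) / W_total * 100
Clay mass = 61 - 44 = 17 g
Clay% = 17 / 61 * 100 = 27.8689%


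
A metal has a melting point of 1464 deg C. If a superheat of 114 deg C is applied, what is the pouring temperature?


Formula: T_pour = T_melt + Superheat
T_pour = 1464 + 114 = 1578 deg C

Answer: 1578 deg C


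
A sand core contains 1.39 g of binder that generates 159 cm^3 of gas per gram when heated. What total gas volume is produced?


Formula: V_gas = W_binder * gas_evolution_rate
V = 1.39 g * 159 cm^3/g = 221.0100 cm^3


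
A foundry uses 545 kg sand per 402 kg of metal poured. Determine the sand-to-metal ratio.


Formula: Sand-to-Metal Ratio = W_sand / W_metal
Ratio = 545 kg / 402 kg = 1.3557


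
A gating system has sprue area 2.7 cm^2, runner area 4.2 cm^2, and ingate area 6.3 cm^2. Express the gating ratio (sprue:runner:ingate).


Sprue:Runner:Ingate = 1 : 4.2/2.7 : 6.3/2.7 = 1:1.56:2.33


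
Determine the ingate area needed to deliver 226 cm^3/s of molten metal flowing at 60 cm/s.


Formula: A_ingate = Q / v  (continuity equation)
A = 226 cm^3/s / 60 cm/s = 3.7667 cm^2


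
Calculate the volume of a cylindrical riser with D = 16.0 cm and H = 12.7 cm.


Formula: V = pi * (D/2)^2 * H  (cylinder volume)
Radius = D/2 = 16.0/2 = 8.0 cm
V = pi * 8.0^2 * 12.7 = 2553.4865 cm^3

2553.4865 cm^3


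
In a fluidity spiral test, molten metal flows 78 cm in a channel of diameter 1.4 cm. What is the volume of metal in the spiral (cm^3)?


Formula: V = pi * (d/2)^2 * L  (cylinder volume)
Radius = 1.4/2 = 0.7 cm
V = pi * 0.7^2 * 78 = 120.0717 cm^3

Final answer: 120.0717 cm^3


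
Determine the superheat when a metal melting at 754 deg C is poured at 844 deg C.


Formula: Superheat = T_pour - T_melt
Superheat = 844 - 754 = 90 deg C

Answer: 90 deg C


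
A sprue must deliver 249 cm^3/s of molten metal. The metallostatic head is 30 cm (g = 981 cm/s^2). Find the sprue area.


Formula: v = sqrt(2*g*h), A = Q/v
Velocity: v = sqrt(2 * 981 * 30) = sqrt(58860) = 242.6108 cm/s
Sprue area: A = Q / v = 249 / 242.6108 = 1.0263 cm^2

Final answer: 1.0263 cm^2


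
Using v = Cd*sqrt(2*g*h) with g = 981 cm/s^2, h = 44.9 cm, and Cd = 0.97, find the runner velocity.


Formula: v = Cd * sqrt(2 * g * h)  (Torricelli with discharge coefficient)
2*g*h = 2 * 981 * 44.9 = 88093.8 cm^2/s^2
sqrt(88093.8) = 296.80600 cm/s
v = 0.97 * 296.80600 = 287.9018 cm/s


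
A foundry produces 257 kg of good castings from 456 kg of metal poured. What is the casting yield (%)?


Formula: Casting Yield = (W_good / W_total) * 100
Yield = (257 kg / 456 kg) * 100 = 56.3596%

Final answer: 56.3596%


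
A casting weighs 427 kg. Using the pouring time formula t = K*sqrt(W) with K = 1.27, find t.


Formula: t = K * sqrt(W)
sqrt(W) = sqrt(427) = 20.66398
t = 1.27 * 20.66398 = 26.2433 s

Answer: 26.2433 s


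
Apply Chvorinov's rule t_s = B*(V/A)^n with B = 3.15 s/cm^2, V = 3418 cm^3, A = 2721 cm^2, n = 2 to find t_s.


Formula: t_s = B * (V/A)^n  (Chvorinov's rule, n=2)
Modulus M = V/A = 3418/2721 = 1.256156 cm
M^2 = 1.256156^2 = 1.577928 cm^2
t_s = 3.15 * 1.577928 = 4.9705 s

Final answer: 4.9705 s


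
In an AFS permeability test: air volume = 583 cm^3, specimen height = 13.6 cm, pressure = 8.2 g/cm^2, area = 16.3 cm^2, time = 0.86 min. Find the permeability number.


Formula: Permeability Number P = (V * H) / (p * A * t)
Numerator: V * H = 583 * 13.6 = 7928.8
Denominator: p * A * t = 8.2 * 16.3 * 0.86 = 114.9476
P = 7928.8 / 114.9476 = 68.9775

68.9775


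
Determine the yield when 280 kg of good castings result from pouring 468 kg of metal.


Formula: Casting Yield = (W_good / W_total) * 100
Yield = (280 kg / 468 kg) * 100 = 59.8291%

Answer: 59.8291%


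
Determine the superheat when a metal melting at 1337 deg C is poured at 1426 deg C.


Formula: Superheat = T_pour - T_melt
Superheat = 1426 - 1337 = 89 deg C

Answer: 89 deg C


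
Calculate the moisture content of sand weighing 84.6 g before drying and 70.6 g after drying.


Formula: MC = (W_wet - W_dry) / W_wet * 100
Water mass = 84.6 - 70.6 = 14.0 g
MC = 14.0 / 84.6 * 100 = 16.5485%

Final answer: 16.5485%


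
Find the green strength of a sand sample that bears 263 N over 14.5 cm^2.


Formula: Compressive Strength = Force / Area
Strength = 263 N / 14.5 cm^2 = 18.1379 N/cm^2

Final answer: 18.1379 N/cm^2
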